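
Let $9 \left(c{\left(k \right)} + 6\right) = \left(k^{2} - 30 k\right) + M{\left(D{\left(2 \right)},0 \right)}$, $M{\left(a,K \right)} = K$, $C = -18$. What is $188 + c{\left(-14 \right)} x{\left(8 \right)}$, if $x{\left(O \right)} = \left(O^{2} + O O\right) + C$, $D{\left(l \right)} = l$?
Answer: $\frac{63512}{9} \approx 7056.9$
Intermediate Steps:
$c{\left(k \right)} = -6 - \frac{10 k}{3} + \frac{k^{2}}{9}$ ($c{\left(k \right)} = -6 + \frac{\left(k^{2} - 30 k\right) + 0}{9} = -6 + \frac{k^{2} - 30 k}{9} = -6 + \left(- \frac{10 k}{3} + \frac{k^{2}}{9}\right) = -6 - \frac{10 k}{3} + \frac{k^{2}}{9}$)
$x{\left(O \right)} = -18 + 2 O^{2}$ ($x{\left(O \right)} = \left(O^{2} + O O\right) - 18 = \left(O^{2} + O^{2}\right) - 18 = 2 O^{2} - 18 = -18 + 2 O^{2}$)
$188 + c{\left(-14 \right)} x{\left(8 \right)} = 188 + \left(-6 - - \frac{140}{3} + \frac{\left(-14\right)^{2}}{9}\right) \left(-18 + 2 \cdot 8^{2}\right) = 188 + \left(-6 + \frac{140}{3} + \frac{1}{9} \cdot 196\right) \left(-18 + 2 \cdot 64\right) = 188 + \left(-6 + \frac{140}{3} + \frac{196}{9}\right) \left(-18 + 128\right) = 188 + \frac{562}{9} \cdot 110 = 188 + \frac{61820}{9} = \frac{63512}{9}$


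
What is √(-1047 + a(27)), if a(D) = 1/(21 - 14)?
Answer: 4*I*√3206/7 ≈ 32.355*I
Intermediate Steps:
a(D) = ⅐ (a(D) = 1/7 = ⅐)
√(-1047 + a(27)) = √(-1047 + ⅐) = √(-7328/7) = 4*I*√3206/7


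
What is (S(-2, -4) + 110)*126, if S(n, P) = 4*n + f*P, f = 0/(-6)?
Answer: 12852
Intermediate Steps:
f = 0 (f = 0*(-⅙) = 0)
S(n, P) = 4*n (S(n, P) = 4*n + 0*P = 4*n + 0 = 4*n)
(S(-2, -4) + 110)*126 = (4*(-2) + 110)*126 = (-8 + 110)*126 = 102*126 = 12852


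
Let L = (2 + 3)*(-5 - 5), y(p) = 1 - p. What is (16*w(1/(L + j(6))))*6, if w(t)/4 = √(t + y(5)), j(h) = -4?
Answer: 64*I*√1302/3 ≈ 769.78*I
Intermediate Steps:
L = -50 (L = 5*(-10) = -50)
w(t) = 4*√(-4 + t) (w(t) = 4*√(t + (1 - 1*5)) = 4*√(t + (1 - 5)) = 4*√(t - 4) = 4*√(-4 + t))
(16*w(1/(L + j(6))))*6 = (16*(4*√(-4 + 1/(-50 - 4))))*6 = (16*(4*√(-4 + 1/(-54))))*6 = (16*(4*√(-4 - 1/54)))*6 = (16*(4*√(-217/54)))*6 = (16*(4*(I*√1302/18)))*6 = (16*(2*I*√1302/9))*6 = (32*I*√1302/9)*6 = 64*I*√1302/3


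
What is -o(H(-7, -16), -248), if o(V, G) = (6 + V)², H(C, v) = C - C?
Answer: -36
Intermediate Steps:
H(C, v) = 0
-o(H(-7, -16), -248) = -(6 + 0)² = -1*6² = -1*36 = -36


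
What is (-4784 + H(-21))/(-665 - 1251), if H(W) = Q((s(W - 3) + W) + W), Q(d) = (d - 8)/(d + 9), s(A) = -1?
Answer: 9565/3832 ≈ 2.4961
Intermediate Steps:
Q(d) = (-8 + d)/(9 + d)
H(W) = (-9 + 2*W)/(8 + 2*W) (H(W) = (-8 + ((-1 + W) + W))/(9 + ((-1 + W) + W)) = (-8 + (-1 + 2*W))/(9 + (-1 + 2*W)) = (-9 + 2*W)/(8 + 2*W))
(-4784 + H(-21))/(-665 - 1251) = (-4784 + (-9/2 - 21)/(4 - 21))/(-665 - 1251) = (-4784 - 51/2/(-17))/(-1916) = (-4784 - 1/17*(-51/2))*(-1/1916) = (-4784 + 3/2)*(-1/1916) = -9565/2*(-1/1916) = 9565/3832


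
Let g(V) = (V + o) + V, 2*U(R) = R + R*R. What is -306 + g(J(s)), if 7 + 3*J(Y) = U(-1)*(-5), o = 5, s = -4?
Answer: -917/3 ≈ -305.67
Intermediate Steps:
U(R) = R/2 + R²/2 (U(R) = (R + R*R)/2 = (R + R²)/2 = R/2 + R²/2)
J(Y) = -7/3 (J(Y) = -7/3 + (((½)*(-1)*(1 - 1))*(-5))/3 = -7/3 + (((½)*(-1)*0)*(-5))/3 = -7/3 + (0*(-5))/3 = -7/3 + (⅓)*0 = -7/3 + 0 = -7/3)
g(V) = 5 + 2*V (g(V) = (V + 5) + V = (5 + V) + V = 5 + 2*V)
-306 + g(J(s)) = -306 + (5 + 2*(-7/3)) = -306 + (5 - 14/3) = -306 + ⅓ = -917/3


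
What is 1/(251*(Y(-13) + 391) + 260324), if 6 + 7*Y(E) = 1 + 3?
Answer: 7/2508753 ≈ 2.7902e-6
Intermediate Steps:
Y(E) = -2/7 (Y(E) = -6/7 + (1 + 3)/7 = -6/7 + (1/7)*4 = -6/7 + 4/7 = -2/7)
1/(251*(Y(-13) + 391) + 260324) = 1/(251*(-2/7 + 391) + 260324) = 1/(251*(2735/7) + 260324) = 1/(686485/7 + 260324) = 1/(2508753/7) = 7/2508753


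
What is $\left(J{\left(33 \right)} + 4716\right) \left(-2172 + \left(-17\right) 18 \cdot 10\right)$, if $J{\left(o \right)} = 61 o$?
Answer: $-35206128$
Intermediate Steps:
$\left(J{\left(33 \right)} + 4716\right) \left(-2172 + \left(-17\right) 18 \cdot 10\right) = \left(61 \cdot 33 + 4716\right) \left(-2172 + \left(-17\right) 18 \cdot 10\right) = \left(2013 + 4716\right) \left(-2172 - 3060\right) = 6729 \left(-2172 - 3060\right) = 6729 \left(-5232\right) = -35206128$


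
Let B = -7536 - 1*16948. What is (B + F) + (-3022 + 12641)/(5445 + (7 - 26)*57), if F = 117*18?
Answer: -97603217/4362 ≈ -22376.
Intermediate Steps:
F = 2106
B = -24484 (B = -7536 - 16948 = -24484)
(B + F) + (-3022 + 12641)/(5445 + (7 - 26)*57) = (-24484 + 2106) + (-3022 + 12641)/(5445 + (7 - 26)*57) = -22378 + 9619/(5445 - 19*57) = -22378 + 9619/(5445 - 1083) = -22378 + 9619/4362 = -97603217/4362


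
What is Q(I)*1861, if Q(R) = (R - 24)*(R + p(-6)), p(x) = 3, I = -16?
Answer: 967720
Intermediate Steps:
Q(R) = (-24 + R)*(3 + R) (Q(R) = (R - 24)*(R + 3) = (-24 + R)*(3 + R))
Q(I)*1861 = (-72 + (-16)**2 - 21*(-16))*1861 = (-72 + 256 + 336)*1861 = 520*1861 = 967720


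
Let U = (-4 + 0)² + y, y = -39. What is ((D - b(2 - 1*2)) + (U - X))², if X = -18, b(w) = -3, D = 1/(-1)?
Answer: 9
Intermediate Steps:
D = -1
U = -23 (U = (-4 + 0)² - 39 = (-4)² - 39 = 16 - 39 = -23)
((D - b(2 - 1*2)) + (U - X))² = ((-1 - 1*(-3)) + (-23 - 1*(-18)))² = ((-1 + 3) + (-23 + 18))² = (2 - 5)² = (-3)² = 9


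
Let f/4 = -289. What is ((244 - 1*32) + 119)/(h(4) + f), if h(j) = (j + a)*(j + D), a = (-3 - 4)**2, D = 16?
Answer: -331/96 ≈ -3.4479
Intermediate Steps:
a = 49 (a = (-7)**2 = 49)
f = -1156 (f = 4*(-289) = -1156)
h(j) = (16 + j)*(49 + j) (h(j) = (j + 49)*(j + 16) = (49 + j)*(16 + j) = (16 + j)*(49 + j))
((244 - 1*32) + 119)/(h(4) + f) = ((244 - 1*32) + 119)/((784 + 4**2 + 65*4) - 1156) = ((244 - 32) + 119)/((784 + 16 + 260) - 1156) = (212 + 119)/(1060 - 1156) = 331/(-96) = 331*(-1/96) = -331/96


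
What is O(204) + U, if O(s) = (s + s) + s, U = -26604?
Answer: -25992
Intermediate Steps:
O(s) = 3*s (O(s) = 2*s + s = 3*s)
O(204) + U = 3*204 - 26604 = 612 - 26604 = -25992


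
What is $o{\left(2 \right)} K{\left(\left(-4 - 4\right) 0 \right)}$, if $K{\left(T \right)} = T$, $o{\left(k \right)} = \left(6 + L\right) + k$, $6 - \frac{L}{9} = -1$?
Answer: $0$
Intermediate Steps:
$L = 63$ ($L = 54 - -9 = 54 + 9 = 63$)
$o{\left(k \right)} = 69 + k$ ($o{\left(k \right)} = \left(6 + 63\right) + k = 69 + k$)
$o{\left(2 \right)} K{\left(\left(-4 - 4\right) 0 \right)} = \left(69 + 2\right) \left(-4 - 4\right) 0 = 71 \left(\left(-8\right) 0\right) = 71 \cdot 0 = 0$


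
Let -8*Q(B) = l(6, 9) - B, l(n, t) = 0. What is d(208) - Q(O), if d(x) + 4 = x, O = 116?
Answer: 379/2 ≈ 189.50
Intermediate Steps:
d(x) = -4 + x
Q(B) = B/8 (Q(B) = -(0 - B)/8 = -(-1)*B/8 = B/8)
d(208) - Q(O) = (-4 + 208) - 116/8 = 204 - 1*29/2 = 204 - 29/2 = 379/2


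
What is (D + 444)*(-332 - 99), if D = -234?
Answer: -90510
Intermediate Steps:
(D + 444)*(-332 - 99) = (-234 + 444)*(-332 - 99) = 210*(-431) = -90510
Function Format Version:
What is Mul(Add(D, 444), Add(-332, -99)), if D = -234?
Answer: -90510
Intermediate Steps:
Mul(Add(D, 444), Add(-332, -99)) = Mul(Add(-234, 444), Add(-332, -99)) = Mul(210, -431) = -90510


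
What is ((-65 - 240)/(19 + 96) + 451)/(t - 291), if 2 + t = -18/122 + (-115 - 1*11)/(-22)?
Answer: -6919352/4435757 ≈ -1.5599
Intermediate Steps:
t = 2402/671 (t = -2 + (-18/122 + (-115 - 1*11)/(-22)) = -2 + (-18*1/122 + (-115 - 11)*(-1/22)) = -2 + (-9/61 - 126*(-1/22)) = -2 + (-9/61 + 63/11) = -2 + 3744/671 = 2402/671 ≈ 3.5797)
((-65 - 240)/(19 + 96) + 451)/(t - 291) = ((-65 - 240)/(19 + 96) + 451)/(2402/671 - 291) = (-305/115 + 451)/(-192859/671) = (-305*1/115 + 451)*(-671/192859) = (-61/23 + 451)*(-671/192859) = (10312/23)*(-671/192859) = -6919352/4435757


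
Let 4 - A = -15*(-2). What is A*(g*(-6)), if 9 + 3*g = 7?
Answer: -104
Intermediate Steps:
g = -⅔ (g = -3 + (⅓)*7 = -3 + 7/3 = -⅔ ≈ -0.66667)
A = -26 (A = 4 - (-15)*(-2) = 4 - 1*30 = 4 - 30 = -26)
A*(g*(-6)) = -(-52)*(-6)/3 = -26*4 = -104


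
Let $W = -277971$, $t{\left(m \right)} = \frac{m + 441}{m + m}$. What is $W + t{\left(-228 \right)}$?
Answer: $- \frac{42251663}{152} \approx -2.7797 \cdot 10^{5}$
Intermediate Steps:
$t{\left(m \right)} = \frac{441 + m}{2 m}$
$W + t{\left(-228 \right)} = -277971 + \frac{441 - 228}{2 \left(-228\right)} = -277971 + \frac{1}{2} \left(- \frac{1}{228}\right) 213 = -277971 - \frac{71}{152} = - \frac{42251663}{152}$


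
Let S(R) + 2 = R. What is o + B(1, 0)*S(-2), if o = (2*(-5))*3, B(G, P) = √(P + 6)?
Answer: -30 - 4*√6 ≈ -39.798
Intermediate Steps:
B(G, P) = √(6 + P)
S(R) = -2 + R
o = -30 (o = -10*3 = -30)
o + B(1, 0)*S(-2) = -30 + √(6 + 0)*(-2 - 2) = -30 + √6*(-4) = -30 - 4*√6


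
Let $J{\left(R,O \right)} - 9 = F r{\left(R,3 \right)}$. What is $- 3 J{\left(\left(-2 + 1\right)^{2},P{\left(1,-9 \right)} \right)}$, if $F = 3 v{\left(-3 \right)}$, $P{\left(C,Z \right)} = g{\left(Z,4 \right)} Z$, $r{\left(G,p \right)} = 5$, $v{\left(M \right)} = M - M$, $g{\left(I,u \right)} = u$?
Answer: $-27$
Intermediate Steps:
$v{\left(M \right)} = 0$
$P{\left(C,Z \right)} = 4 Z$
$F = 0$ ($F = 3 \cdot 0 = 0$)
$J{\left(R,O \right)} = 9$ ($J{\left(R,O \right)} = 9 + 0 \cdot 5 = 9 + 0 = 9$)
$- 3 J{\left(\left(-2 + 1\right)^{2},P{\left(1,-9 \right)} \right)} = \left(-3\right) 9 = -27$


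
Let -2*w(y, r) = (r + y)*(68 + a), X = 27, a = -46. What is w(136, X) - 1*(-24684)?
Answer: 22891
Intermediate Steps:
w(y, r) = -11*r - 11*y (w(y, r) = -(r + y)*(68 - 46)/2 = -(r + y)*22/2 = -(22*r + 22*y)/2 = -11*r - 11*y)
w(136, X) - 1*(-24684) = (-11*27 - 11*136) - 1*(-24684) = (-297 - 1496) + 24684 = -1793 + 24684 = 22891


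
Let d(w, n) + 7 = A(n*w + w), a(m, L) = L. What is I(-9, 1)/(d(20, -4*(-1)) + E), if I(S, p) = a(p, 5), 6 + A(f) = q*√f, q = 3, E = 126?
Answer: 5/143 ≈ 0.034965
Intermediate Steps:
A(f) = -6 + 3*√f
I(S, p) = 5
d(w, n) = -13 + 3*√(w + n*w) (d(w, n) = -7 + (-6 + 3*√(n*w + w)) = -7 + (-6 + 3*√(w + n*w)) = -13 + 3*√(w + n*w))
I(-9, 1)/(d(20, -4*(-1)) + E) = 5/((-13 + 3*√(20*(1 - 4*(-1)))) + 126) = 5/((-13 + 3*√(20*(1 + 4))) + 126) = 5/((-13 + 3*√(20*5)) + 126) = 5/((-13 + 3*√100) + 126) = 5/((-13 + 3*10) + 126) = 5/((-13 + 30) + 126) = 5/(17 + 126) = 5/143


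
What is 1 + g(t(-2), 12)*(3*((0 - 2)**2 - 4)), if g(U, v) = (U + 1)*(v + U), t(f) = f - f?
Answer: 1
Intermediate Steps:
t(f) = 0
g(U, v) = (1 + U)*(U + v)
1 + g(t(-2), 12)*(3*((0 - 2)**2 - 4)) = 1 + (0 + 12 + 0**2 + 0*12)*(3*((0 - 2)**2 - 4)) = 1 + (0 + 12 + 0 + 0)*(3*((-2)**2 - 4)) = 1 + 12*(3*(4 - 4)) = 1 + 12*(3*0) = 1 + 12*0 = 1 + 0 = 1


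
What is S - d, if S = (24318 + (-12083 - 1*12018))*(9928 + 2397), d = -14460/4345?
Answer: 2324165117/869 ≈ 2.6745e+6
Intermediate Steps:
d = -2892/869 (d = -14460*1/4345 = -2892/869 ≈ -3.3280)
S = 2674525 (S = (24318 + (-12083 - 12018))*12325 = (24318 - 24101)*12325 = 217*12325 = 2674525)
S - d = 2674525 - 1*(-2892/869) = 2674525 + 2892/869 = 2324165117/869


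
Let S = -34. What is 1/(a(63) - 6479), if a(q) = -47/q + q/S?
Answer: -2142/13883585 ≈ -0.00015428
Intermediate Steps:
a(q) = -47/q - q/34 (a(q) = -47/q + q/(-34) = -47/q + q*(-1/34) = -47/q - q/34)
1/(a(63) - 6479) = 1/((-47/63 - 1/34*63) - 6479) = 1/((-47*1/63 - 63/34) - 6479) = 1/((-47/63 - 63/34) - 6479) = 1/(-5567/2142 - 6479) = 1/(-13883585/2142) = -2142/13883585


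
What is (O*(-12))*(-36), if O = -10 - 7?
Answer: -7344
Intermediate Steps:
O = -17
(O*(-12))*(-36) = -17*(-12)*(-36) = 204*(-36) = -7344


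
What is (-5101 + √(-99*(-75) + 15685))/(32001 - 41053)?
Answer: 5101/9052 - √23110/9052 ≈ 0.54673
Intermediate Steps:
(-5101 + √(-99*(-75) + 15685))/(32001 - 41053) = (-5101 + √(7425 + 15685))/(-9052) = (-5101 + √23110)*(-1/9052) = 5101/9052 - √23110/9052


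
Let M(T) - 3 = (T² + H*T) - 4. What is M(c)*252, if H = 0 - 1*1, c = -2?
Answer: 1260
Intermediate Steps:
H = -1 (H = 0 - 1 = -1)
M(T) = -1 + T² - T (M(T) = 3 + ((T² - T) - 4) = 3 + (-4 + T² - T) = -1 + T² - T)
M(c)*252 = (-1 + (-2)² - 1*(-2))*252 = (-1 + 4 + 2)*252 = 5*252 = 1260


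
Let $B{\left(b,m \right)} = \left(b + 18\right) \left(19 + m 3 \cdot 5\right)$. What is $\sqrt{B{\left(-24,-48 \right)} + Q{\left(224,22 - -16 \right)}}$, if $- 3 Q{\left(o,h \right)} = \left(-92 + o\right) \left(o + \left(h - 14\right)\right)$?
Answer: $i \sqrt{6706} \approx 81.89 i$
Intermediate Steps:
$B{\left(b,m \right)} = \left(18 + b\right) \left(19 + 15 m\right)$ ($B{\left(b,m \right)} = \left(18 + b\right) \left(19 + 3 m 5\right) = \left(18 + b\right) \left(19 + 15 m\right)$)
$Q{\left(o,h \right)} = - \frac{\left(-92 + o\right) \left(-14 + h + o\right)}{3}$ ($Q{\left(o,h \right)} = - \frac{\left(-92 + o\right) \left(o + \left(h - 14\right)\right)}{3} = - \frac{\left(-92 + o\right) \left(o + \left(-14 + h\right)\right)}{3} = - \frac{\left(-92 + o\right) \left(-14 + h + o\right)}{3}$)
$\sqrt{B{\left(-24,-48 \right)} + Q{\left(224,22 - -16 \right)}} = \sqrt{\left(342 + 19 \left(-24\right) + 270 \left(-48\right) + 15 \left(-24\right) \left(-48\right)\right) - \left(- \frac{22456}{3} + \frac{50176}{3} - \frac{92 \left(22 - -16\right)}{3} + \frac{1}{3} \left(22 - -16\right) 224\right)} = \sqrt{\left(342 - 456 - 12960 + 17280\right) - \left(9240 - \frac{92 \left(22 + 16\right)}{3} + \frac{1}{3} \left(22 + 16\right) 224\right)} = \sqrt{4206 - \left(\frac{24224}{3} + \frac{8512}{3}\right)} = \sqrt{4206 - 10912} = \sqrt{-6706} = i \sqrt{6706}$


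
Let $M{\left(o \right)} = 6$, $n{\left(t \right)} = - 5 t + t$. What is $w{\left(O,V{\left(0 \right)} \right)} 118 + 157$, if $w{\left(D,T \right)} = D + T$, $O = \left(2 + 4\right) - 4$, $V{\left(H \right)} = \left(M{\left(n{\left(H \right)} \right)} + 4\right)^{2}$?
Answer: $12193$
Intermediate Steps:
$n{\left(t \right)} = - 4 t$
$V{\left(H \right)} = 100$ ($V{\left(H \right)} = \left(6 + 4\right)^{2} = 10^{2} = 100$)
$O = 2$ ($O = 6 - 4 = 2$)
$w{\left(O,V{\left(0 \right)} \right)} 118 + 157 = \left(2 + 100\right) 118 + 157 = 102 \cdot 118 + 157 = 12036 + 157 = 12193$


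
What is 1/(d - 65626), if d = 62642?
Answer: -1/2984 ≈ -0.00033512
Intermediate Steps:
1/(d - 65626) = 1/(62642 - 65626) = 1/(-2984) = -1/2984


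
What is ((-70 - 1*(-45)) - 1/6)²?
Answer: 22801/36 ≈ 633.36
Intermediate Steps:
((-70 - 1*(-45)) - 1/6)² = ((-70 + 45) - 1*⅙)² = (-25 - ⅙)² = (-151/6)² = 22801/36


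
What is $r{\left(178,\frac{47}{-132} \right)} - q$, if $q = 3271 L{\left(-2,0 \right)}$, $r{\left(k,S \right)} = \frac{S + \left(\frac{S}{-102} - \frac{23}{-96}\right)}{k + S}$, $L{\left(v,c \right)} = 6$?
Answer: $- \frac{187765716277}{9567192} \approx -19626.0$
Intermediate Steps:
$r{\left(k,S \right)} = \frac{\frac{23}{96} + \frac{101 S}{102}}{S + k}$ ($r{\left(k,S \right)} = \frac{S + \left(S \left(- \frac{1}{102}\right) - - \frac{23}{96}\right)}{S + k} = \frac{S - \left(- \frac{23}{96} + \frac{S}{102}\right)}{S + k} = \frac{\frac{23}{96} + \frac{101 S}{102}}{S + k}$)
$q = 19626$ ($q = 3271 \cdot 6 = 19626$)
$r{\left(178,\frac{47}{-132} \right)} - q = \frac{391 + 1616 \frac{47}{-132}}{1632 \left(\frac{47}{-132} + 178\right)} - 19626 = \frac{391 + 1616 \cdot 47 \left(- \frac{1}{132}\right)}{1632 \left(47 \left(- \frac{1}{132}\right) + 178\right)} - 19626 = \frac{391 + 1616 \left(- \frac{47}{132}\right)}{1632 \left(- \frac{47}{132} + 178\right)} - 19626 = \frac{391 - \frac{18988}{33}}{1632 \cdot \frac{23449}{132}} - 19626 = \frac{1}{1632} \cdot \frac{132}{23449} \left(- \frac{6085}{33}\right) - 19626 = - \frac{6085}{9567192} - 19626 = - \frac{187765716277}{9567192}$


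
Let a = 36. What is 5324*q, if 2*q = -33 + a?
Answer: 7986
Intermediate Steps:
q = 3/2 (q = (-33 + 36)/2 = (1/2)*3 = 3/2 ≈ 1.5000)
5324*q = 5324*(3/2) = 7986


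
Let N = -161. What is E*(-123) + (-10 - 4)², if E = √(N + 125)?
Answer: 196 - 738*I ≈ 196.0 - 738.0*I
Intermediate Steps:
E = 6*I (E = √(-161 + 125) = √(-36) = 6*I ≈ 6.0*I)
E*(-123) + (-10 - 4)² = (6*I)*(-123) + (-10 - 4)² = -738*I + (-14)² = -738*I + 196 = 196 - 738*I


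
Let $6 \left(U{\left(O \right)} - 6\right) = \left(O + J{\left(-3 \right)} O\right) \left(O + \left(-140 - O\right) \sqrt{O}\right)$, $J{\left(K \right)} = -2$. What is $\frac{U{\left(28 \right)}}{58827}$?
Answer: $- \frac{374}{176481} + \frac{1568 \sqrt{7}}{58827} \approx 0.068402$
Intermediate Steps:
$U{\left(O \right)} = 6 - \frac{O \left(O + \sqrt{O} \left(-140 - O\right)\right)}{6}$ ($U{\left(O \right)} = 6 + \frac{\left(O - 2 O\right) \left(O + \left(-140 - O\right) \sqrt{O}\right)}{6} = 6 + \frac{- O \left(O + \sqrt{O} \left(-140 - O\right)\right)}{6} = 6 + \frac{\left(-1\right) O \left(O + \sqrt{O} \left(-140 - O\right)\right)}{6} = 6 - \frac{O \left(O + \sqrt{O} \left(-140 - O\right)\right)}{6}$)
$\frac{U{\left(28 \right)}}{58827} = \frac{6 - \frac{28^{2}}{6} + \frac{28^{\frac{5}{2}}}{6} + \frac{70 \cdot 28^{\frac{3}{2}}}{3}}{58827} = \left(6 - \frac{392}{3} + \frac{1568 \sqrt{7}}{6} + \frac{70 \cdot 56 \sqrt{7}}{3}\right) \frac{1}{58827} = \left(6 - \frac{392}{3} + \frac{784 \sqrt{7}}{3} + \frac{3920 \sqrt{7}}{3}\right) \frac{1}{58827} = \left(- \frac{374}{3} + 1568 \sqrt{7}\right) \frac{1}{58827} = - \frac{374}{176481} + \frac{1568 \sqrt{7}}{58827}$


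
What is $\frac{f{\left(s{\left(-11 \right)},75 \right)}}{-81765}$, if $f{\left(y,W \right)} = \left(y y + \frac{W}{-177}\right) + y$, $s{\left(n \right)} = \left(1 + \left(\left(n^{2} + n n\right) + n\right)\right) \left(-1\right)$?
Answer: $- \frac{3161903}{4824135} \approx -0.65543$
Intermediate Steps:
$s{\left(n \right)} = -1 - n - 2 n^{2}$ ($s{\left(n \right)} = \left(1 + \left(\left(n^{2} + n^{2}\right) + n\right)\right) \left(-1\right) = \left(1 + \left(2 n^{2} + n\right)\right) \left(-1\right) = \left(1 + \left(n + 2 n^{2}\right)\right) \left(-1\right) = \left(1 + n + 2 n^{2}\right) \left(-1\right) = -1 - n - 2 n^{2}$)
$f{\left(y,W \right)} = y + y^{2} - \frac{W}{177}$ ($f{\left(y,W \right)} = \left(y^{2} - \frac{W}{177}\right) + y = y + y^{2} - \frac{W}{177}$)
$\frac{f{\left(s{\left(-11 \right)},75 \right)}}{-81765} = \frac{\left(-1 - -11 - 2 \left(-11\right)^{2}\right) + \left(-1 - -11 - 2 \left(-11\right)^{2}\right)^{2} - \frac{25}{59}}{-81765} = \left(\left(-1 + 11 - 242\right) + \left(-1 + 11 - 242\right)^{2} - \frac{25}{59}\right) \left(- \frac{1}{81765}\right) = \left(-232 + \left(-232\right)^{2} - \frac{25}{59}\right) \left(- \frac{1}{81765}\right) = \left(-232 + 53824 - \frac{25}{59}\right) \left(- \frac{1}{81765}\right) = \frac{3161903}{59} \left(- \frac{1}{81765}\right) = - \frac{3161903}{4824135}$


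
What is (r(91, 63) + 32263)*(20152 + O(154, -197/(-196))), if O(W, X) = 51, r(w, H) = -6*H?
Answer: 644172655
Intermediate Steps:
(r(91, 63) + 32263)*(20152 + O(154, -197/(-196))) = (-6*63 + 32263)*(20152 + 51) = (-378 + 32263)*20203 = 31885*20203 = 644172655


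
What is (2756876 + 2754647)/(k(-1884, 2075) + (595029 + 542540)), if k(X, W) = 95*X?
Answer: 5511523/958589 ≈ 5.7496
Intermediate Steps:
(2756876 + 2754647)/(k(-1884, 2075) + (595029 + 542540)) = (2756876 + 2754647)/(95*(-1884) + (595029 + 542540)) = 5511523/(-178980 + 1137569) = 5511523/958589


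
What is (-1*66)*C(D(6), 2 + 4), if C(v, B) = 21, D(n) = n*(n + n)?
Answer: -1386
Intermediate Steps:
D(n) = 2*n² (D(n) = n*(2*n) = 2*n²)
(-1*66)*C(D(6), 2 + 4) = -1*66*21 = -66*21 = -1386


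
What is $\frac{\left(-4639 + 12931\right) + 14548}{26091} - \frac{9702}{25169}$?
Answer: $\frac{321725078}{656684379} \approx 0.48992$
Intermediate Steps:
$\frac{\left(-4639 + 12931\right) + 14548}{26091} - \frac{9702}{25169} = \left(8292 + 14548\right) \frac{1}{26091} - \frac{9702}{25169} = 22840 \cdot \frac{1}{26091} - \frac{9702}{25169} = \frac{22840}{26091} - \frac{9702}{25169} = \frac{321725078}{656684379}$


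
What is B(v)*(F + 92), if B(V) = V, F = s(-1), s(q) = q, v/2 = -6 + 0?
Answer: -1092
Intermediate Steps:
v = -12 (v = 2*(-6 + 0) = 2*(-6) = -12)
F = -1
B(v)*(F + 92) = -12*(-1 + 92) = -12*91 = -1092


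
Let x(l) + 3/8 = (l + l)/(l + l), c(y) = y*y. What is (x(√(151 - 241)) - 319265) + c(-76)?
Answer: -2507907/8 ≈ -3.1349e+5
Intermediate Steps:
c(y) = y²
x(l) = 5/8 (x(l) = -3/8 + (l + l)/(l + l) = -3/8 + (2*l)/((2*l)) = -3/8 + (2*l)*(1/(2*l)) = -3/8 + 1 = 5/8)
(x(√(151 - 241)) - 319265) + c(-76) = (5/8 - 319265) + (-76)² = -2554115/8 + 5776 = -2507907/8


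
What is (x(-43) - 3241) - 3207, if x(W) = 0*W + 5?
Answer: -6443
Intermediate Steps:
x(W) = 5 (x(W) = 0 + 5 = 5)
(x(-43) - 3241) - 3207 = (5 - 3241) - 3207 = -3236 - 3207 = -6443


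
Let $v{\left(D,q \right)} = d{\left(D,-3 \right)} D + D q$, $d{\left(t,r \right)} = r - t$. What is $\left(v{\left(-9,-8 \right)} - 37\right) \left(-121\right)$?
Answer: $2299$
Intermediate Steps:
$v{\left(D,q \right)} = D q + D \left(-3 - D\right)$ ($v{\left(D,q \right)} = \left(-3 - D\right) D + D q = D \left(-3 - D\right) + D q = D q + D \left(-3 - D\right)$)
$\left(v{\left(-9,-8 \right)} - 37\right) \left(-121\right) = \left(- 9 \left(-3 - 8 - -9\right) - 37\right) \left(-121\right) = \left(- 9 \left(-3 - 8 + 9\right) - 37\right) \left(-121\right) = \left(\left(-9\right) \left(-2\right) - 37\right) \left(-121\right) = \left(18 - 37\right) \left(-121\right) = \left(-19\right) \left(-121\right) = 2299$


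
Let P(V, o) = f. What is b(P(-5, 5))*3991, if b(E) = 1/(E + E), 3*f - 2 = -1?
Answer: 11973/2 ≈ 5986.5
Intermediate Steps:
f = ⅓ (f = ⅔ + (⅓)*(-1) = ⅔ - ⅓ = ⅓ ≈ 0.33333)
P(V, o) = ⅓
b(E) = 1/(2*E)
b(P(-5, 5))*3991 = (1/(2*(⅓)))*3991 = ((½)*3)*3991 = (3/2)*3991 = 11973/2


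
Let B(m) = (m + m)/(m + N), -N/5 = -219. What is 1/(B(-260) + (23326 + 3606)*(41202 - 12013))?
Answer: 167/131281730612 ≈ 1.2721e-9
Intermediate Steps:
N = 1095 (N = -5*(-219) = 1095)
B(m) = 2*m/(1095 + m) (B(m) = (m + m)/(m + 1095) = (2*m)/(1095 + m) = 2*m/(1095 + m))
1/(B(-260) + (23326 + 3606)*(41202 - 12013)) = 1/(2*(-260)/(1095 - 260) + (23326 + 3606)*(41202 - 12013)) = 1/(2*(-260)/835 + 26932*29189) = 1/(2*(-260)*(1/835) + 786118148) = 1/(-104/167 + 786118148) = 1/(131281730612/167) = 167/131281730612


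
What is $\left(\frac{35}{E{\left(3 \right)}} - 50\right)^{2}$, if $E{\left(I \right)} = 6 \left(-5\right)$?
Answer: $\frac{94249}{36} \approx 2618.0$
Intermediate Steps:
$E{\left(I \right)} = -30$
$\left(\frac{35}{E{\left(3 \right)}} - 50\right)^{2} = \left(\frac{35}{-30} - 50\right)^{2} = \left(35 \left(- \frac{1}{30}\right) - 50\right)^{2} = \left(- \frac{7}{6} - 50\right)^{2} = \left(- \frac{307}{6}\right)^{2} = \frac{94249}{36}$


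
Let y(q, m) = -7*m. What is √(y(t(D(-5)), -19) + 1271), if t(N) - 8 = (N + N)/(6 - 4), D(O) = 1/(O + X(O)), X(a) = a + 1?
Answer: 6*√39 ≈ 37.470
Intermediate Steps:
X(a) = 1 + a
D(O) = 1/(1 + 2*O) (D(O) = 1/(O + (1 + O)) = 1/(1 + 2*O))
t(N) = 8 + N (t(N) = 8 + (N + N)/(6 - 4) = 8 + (2*N)/2 = 8 + (2*N)*(½) = 8 + N)
√(y(t(D(-5)), -19) + 1271) = √(-7*(-19) + 1271) = √(133 + 1271) = √1404 = 6*√39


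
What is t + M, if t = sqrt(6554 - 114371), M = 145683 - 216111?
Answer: -70428 + I*sqrt(107817) ≈ -70428.0 + 328.35*I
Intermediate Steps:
M = -70428
t = I*sqrt(107817) (t = sqrt(-107817) = I*sqrt(107817) ≈ 328.35*I)
t + M = I*sqrt(107817) - 70428 = -70428 + I*sqrt(107817)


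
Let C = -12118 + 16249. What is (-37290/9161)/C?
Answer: -12430/12614697 ≈ -0.00098536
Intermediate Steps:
C = 4131
(-37290/9161)/C = -37290/9161/4131 = -37290*1/9161*(1/4131) = -37290/9161*1/4131 = -12430/12614697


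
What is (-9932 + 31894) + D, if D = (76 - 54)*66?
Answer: 23414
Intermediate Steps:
D = 1452 (D = 22*66 = 1452)
(-9932 + 31894) + D = (-9932 + 31894) + 1452 = 21962 + 1452 = 23414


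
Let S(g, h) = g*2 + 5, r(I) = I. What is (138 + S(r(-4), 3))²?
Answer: 18225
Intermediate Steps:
S(g, h) = 5 + 2*g (S(g, h) = 2*g + 5 = 5 + 2*g)
(138 + S(r(-4), 3))² = (138 + (5 + 2*(-4)))² = (138 + (5 - 8))² = (138 - 3)² = 135² = 18225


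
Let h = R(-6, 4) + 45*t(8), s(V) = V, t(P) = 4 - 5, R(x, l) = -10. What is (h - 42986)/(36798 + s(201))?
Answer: -14347/12333 ≈ -1.1633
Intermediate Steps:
t(P) = -1
h = -55 (h = -10 + 45*(-1) = -10 - 45 = -55)
(h - 42986)/(36798 + s(201)) = (-55 - 42986)/(36798 + 201) = -43041/36999 = -43041*1/36999 = -14347/12333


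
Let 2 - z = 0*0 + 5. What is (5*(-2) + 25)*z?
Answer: -45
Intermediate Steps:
z = -3 (z = 2 - (0*0 + 5) = 2 - (0 + 5) = 2 - 1*5 = 2 - 5 = -3)
(5*(-2) + 25)*z = (5*(-2) + 25)*(-3) = (-10 + 25)*(-3) = 15*(-3) = -45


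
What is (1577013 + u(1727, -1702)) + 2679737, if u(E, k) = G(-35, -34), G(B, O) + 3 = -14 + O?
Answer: 4256699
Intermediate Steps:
G(B, O) = -17 + O (G(B, O) = -3 + (-14 + O) = -17 + O)
u(E, k) = -51 (u(E, k) = -17 - 34 = -51)
(1577013 + u(1727, -1702)) + 2679737 = (1577013 - 51) + 2679737 = 1576962 + 2679737 = 4256699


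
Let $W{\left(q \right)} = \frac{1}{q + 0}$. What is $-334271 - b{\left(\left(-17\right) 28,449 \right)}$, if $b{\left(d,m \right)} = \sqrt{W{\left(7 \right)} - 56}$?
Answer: $-334271 - \frac{i \sqrt{2737}}{7} \approx -3.3427 \cdot 10^{5} - 7.4738 i$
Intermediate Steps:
$W{\left(q \right)} = \frac{1}{q}$
$b{\left(d,m \right)} = \frac{i \sqrt{2737}}{7}$ ($b{\left(d,m \right)} = \sqrt{\frac{1}{7} - 56} = \sqrt{- \frac{391}{7}} = \frac{i \sqrt{2737}}{7}$)
$-334271 - b{\left(\left(-17\right) 28,449 \right)} = -334271 - \frac{i \sqrt{2737}}{7}$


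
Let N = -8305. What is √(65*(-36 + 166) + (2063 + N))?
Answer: 4*√138 ≈ 46.989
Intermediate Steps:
√(65*(-36 + 166) + (2063 + N)) = √(65*(-36 + 166) + (2063 - 8305)) = √(65*130 - 6242) = √(8450 - 6242) = √2208 = 4*√138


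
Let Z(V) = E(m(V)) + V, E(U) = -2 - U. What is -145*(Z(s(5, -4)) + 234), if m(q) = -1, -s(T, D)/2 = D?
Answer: -34945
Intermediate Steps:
s(T, D) = -2*D
Z(V) = -1 + V (Z(V) = (-2 - 1*(-1)) + V = (-2 + 1) + V = -1 + V)
-145*(Z(s(5, -4)) + 234) = -145*((-1 - 2*(-4)) + 234) = -145*((-1 + 8) + 234) = -145*(7 + 234) = -145*241 = -34945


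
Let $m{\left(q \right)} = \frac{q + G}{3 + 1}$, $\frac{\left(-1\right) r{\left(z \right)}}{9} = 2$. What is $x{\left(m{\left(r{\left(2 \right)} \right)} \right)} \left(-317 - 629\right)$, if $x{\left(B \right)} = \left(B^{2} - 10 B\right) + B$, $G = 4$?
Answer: $- \frac{82775}{2} \approx -41388.0$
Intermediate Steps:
$r{\left(z \right)} = -18$ ($r{\left(z \right)} = \left(-9\right) 2 = -18$)
$m{\left(q \right)} = 1 + \frac{q}{4}$ ($m{\left(q \right)} = \frac{q + 4}{3 + 1} = \frac{4 + q}{4} = \left(4 + q\right) \frac{1}{4} = 1 + \frac{q}{4}$)
$x{\left(B \right)} = B^{2} - 9 B$
$x{\left(m{\left(r{\left(2 \right)} \right)} \right)} \left(-317 - 629\right) = \left(1 + \frac{1}{4} \left(-18\right)\right) \left(-9 + \left(1 + \frac{1}{4} \left(-18\right)\right)\right) \left(-317 - 629\right) = \left(1 - \frac{9}{2}\right) \left(-9 + \left(1 - \frac{9}{2}\right)\right) \left(-317 - 629\right) = - \frac{7 \left(-9 - \frac{7}{2}\right)}{2} \left(-946\right) = \left(- \frac{7}{2}\right) \left(- \frac{25}{2}\right) \left(-946\right) = \frac{175}{4} \left(-946\right) = - \frac{82775}{2}$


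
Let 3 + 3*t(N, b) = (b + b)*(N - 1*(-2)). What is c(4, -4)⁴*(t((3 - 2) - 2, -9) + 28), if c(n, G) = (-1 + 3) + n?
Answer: 27216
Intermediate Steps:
c(n, G) = 2 + n
t(N, b) = -1 + 2*b*(2 + N)/3 (t(N, b) = -1 + ((b + b)*(N - 1*(-2)))/3 = -1 + ((2*b)*(N + 2))/3 = -1 + ((2*b)*(2 + N))/3 = -1 + (2*b*(2 + N))/3 = -1 + 2*b*(2 + N)/3)
c(4, -4)⁴*(t((3 - 2) - 2, -9) + 28) = (2 + 4)⁴*((-1 + (4/3)*(-9) + (⅔)*((3 - 2) - 2)*(-9)) + 28) = 6⁴*((-1 - 12 + (⅔)*(1 - 2)*(-9)) + 28) = 1296*((-1 - 12 + (⅔)*(-1)*(-9)) + 28) = 1296*((-1 - 12 + 6) + 28) = 1296*(-7 + 28) = 1296*21 = 27216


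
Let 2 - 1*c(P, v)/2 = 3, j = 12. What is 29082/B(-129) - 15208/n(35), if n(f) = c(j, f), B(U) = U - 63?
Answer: 238481/32 ≈ 7452.5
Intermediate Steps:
c(P, v) = -2 (c(P, v) = 4 - 2*3 = 4 - 6 = -2)
B(U) = -63 + U
n(f) = -2
29082/B(-129) - 15208/n(35) = 29082/(-63 - 129) - 15208/(-2) = 29082/(-192) - 15208*(-1/2) = 29082*(-1/192) + 7604 = -4847/32 + 7604 = 238481/32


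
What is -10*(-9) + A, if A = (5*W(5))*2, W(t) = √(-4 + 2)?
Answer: 90 + 10*I*√2 ≈ 90.0 + 14.142*I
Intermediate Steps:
W(t) = I*√2 (W(t) = √(-2) = I*√2)
A = 10*I*√2 (A = (5*(I*√2))*2 = (5*I*√2)*2 = 10*I*√2 ≈ 14.142*I)
-10*(-9) + A = -10*(-9) + 10*I*√2 = 90 + 10*I*√2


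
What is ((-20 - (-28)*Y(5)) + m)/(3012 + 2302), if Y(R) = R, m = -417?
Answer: -297/5314 ≈ -0.055890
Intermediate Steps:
((-20 - (-28)*Y(5)) + m)/(3012 + 2302) = ((-20 - (-28)*5) - 417)/(3012 + 2302) = ((-20 - 7*(-20)) - 417)/5314 = ((-20 + 140) - 417)*(1/5314) = (120 - 417)*(1/5314) = -297*1/5314 = -297/5314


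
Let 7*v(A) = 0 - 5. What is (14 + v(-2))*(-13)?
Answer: -1209/7 ≈ -172.71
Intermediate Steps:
v(A) = -5/7 (v(A) = (0 - 5)/7 = (1/7)*(-5) = -5/7)
(14 + v(-2))*(-13) = (14 - 5/7)*(-13) = (93/7)*(-13) = -1209/7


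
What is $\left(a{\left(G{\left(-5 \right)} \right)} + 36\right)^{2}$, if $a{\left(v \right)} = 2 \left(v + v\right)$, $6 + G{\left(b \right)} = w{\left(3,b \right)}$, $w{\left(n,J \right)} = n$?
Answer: $576$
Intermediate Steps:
$G{\left(b \right)} = -3$ ($G{\left(b \right)} = -6 + 3 = -3$)
$a{\left(v \right)} = 4 v$ ($a{\left(v \right)} = 2 \cdot 2 v = 4 v$)
$\left(a{\left(G{\left(-5 \right)} \right)} + 36\right)^{2} = \left(4 \left(-3\right) + 36\right)^{2} = \left(-12 + 36\right)^{2} = 24^{2} = 576$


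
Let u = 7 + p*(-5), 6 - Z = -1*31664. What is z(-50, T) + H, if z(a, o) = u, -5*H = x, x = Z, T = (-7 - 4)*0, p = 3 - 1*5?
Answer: -6317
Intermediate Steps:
Z = 31670 (Z = 6 - (-1)*31664 = 6 - 1*(-31664) = 6 + 31664 = 31670)
p = -2 (p = 3 - 5 = -2)
T = 0 (T = -11*0 = 0)
x = 31670
H = -6334 (H = -⅕*31670 = -6334)
u = 17 (u = 7 - 2*(-5) = 7 + 10 = 17)
z(a, o) = 17
z(-50, T) + H = 17 - 6334 = -6317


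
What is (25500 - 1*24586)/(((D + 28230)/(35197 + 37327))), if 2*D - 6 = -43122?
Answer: 8285867/834 ≈ 9935.1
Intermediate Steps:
D = -21558 (D = 3 + (½)*(-43122) = 3 - 21561 = -21558)
(25500 - 1*24586)/(((D + 28230)/(35197 + 37327))) = (25500 - 1*24586)/(((-21558 + 28230)/(35197 + 37327))) = (25500 - 24586)/((6672/72524)) = 914/((6672*(1/72524))) = 914/(1668/18131) = 914*(18131/1668) = 8285867/834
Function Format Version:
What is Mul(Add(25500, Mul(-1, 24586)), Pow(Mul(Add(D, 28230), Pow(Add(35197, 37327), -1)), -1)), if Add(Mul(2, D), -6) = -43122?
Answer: Rational(8285867, 834) ≈ 9935.1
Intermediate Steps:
D = -21558 (D = Add(3, Mul(Rational(1, 2), -43122)) = Add(3, -21561) = -21558)
Mul(Add(25500, Mul(-1, 24586)), Pow(Mul(Add(D, 28230), Pow(Add(35197, 37327), -1)), -1)) = Mul(Add(25500, Mul(-1, 24586)), Pow(Mul(Add(-21558, 28230), Pow(Add(35197, 37327), -1)), -1)) = Mul(Add(25500, -24586), Pow(Mul(6672, Pow(72524, -1)), -1)) = Mul(914, Pow(Mul(6672, Rational(1, 72524)), -1)) = Mul(914, Pow(Rational(1668, 18131), -1)) = Mul(914, Rational(18131, 1668)) = Rational(8285867, 834)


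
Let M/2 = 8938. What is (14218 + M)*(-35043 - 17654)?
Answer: -1691257518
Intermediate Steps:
M = 17876 (M = 2*8938 = 17876)
(14218 + M)*(-35043 - 17654) = (14218 + 17876)*(-35043 - 17654) = 32094*(-52697) = -1691257518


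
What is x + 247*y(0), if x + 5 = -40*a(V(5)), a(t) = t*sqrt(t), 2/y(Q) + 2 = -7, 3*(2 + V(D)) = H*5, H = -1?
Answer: -539/9 + 440*I*sqrt(33)/9 ≈ -59.889 + 280.85*I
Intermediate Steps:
V(D) = -11/3 (V(D) = -2 + (-1*5)/3 = -2 + (1/3)*(-5) = -2 - 5/3 = -11/3)
y(Q) = -2/9 (y(Q) = 2/(-2 - 7) = 2/(-9) = 2*(-1/9) = -2/9)
a(t) = t**(3/2)
x = -5 + 440*I*sqrt(33)/9 (x = -5 - (-440)*I*sqrt(33)/9 = -5 + 440*I*sqrt(33)/9 ≈ -5.0 + 280.85*I)
x + 247*y(0) = (-5 + 440*I*sqrt(33)/9) + 247*(-2/9) = (-5 + 440*I*sqrt(33)/9) - 494/9 = -539/9 + 440*I*sqrt(33)/9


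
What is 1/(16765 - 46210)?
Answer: -1/29445 ≈ -3.3962e-5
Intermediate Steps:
1/(16765 - 46210) = 1/(-29445) = -1/29445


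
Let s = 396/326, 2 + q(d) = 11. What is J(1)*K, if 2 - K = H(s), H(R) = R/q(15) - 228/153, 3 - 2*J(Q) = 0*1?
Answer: 13946/2771 ≈ 5.0328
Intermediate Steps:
q(d) = 9 (q(d) = -2 + 11 = 9)
J(Q) = 3/2 (J(Q) = 3/2 - 0 = 3/2 - ½*0 = 3/2 + 0 = 3/2)
s = 198/163 (s = 396*(1/326) = 198/163 ≈ 1.2147)
H(R) = -76/51 + R/9 (H(R) = R/9 - 228/153 = R*(⅑) - 228*1/153 = R/9 - 76/51 = -76/51 + R/9)
K = 27892/8313 (K = 2 - (-76/51 + (⅑)*(198/163)) = 2 - (-76/51 + 22/163) = 2 - 1*(-11266/8313) = 2 + 11266/8313 = 27892/8313 ≈ 3.3552)
J(1)*K = (3/2)*(27892/8313) = 13946/2771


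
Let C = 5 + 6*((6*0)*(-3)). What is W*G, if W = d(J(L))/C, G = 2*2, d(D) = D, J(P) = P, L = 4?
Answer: 16/5 ≈ 3.2000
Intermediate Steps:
G = 4
C = 5 (C = 5 + 6*(0*(-3)) = 5 + 6*0 = 5 + 0 = 5)
W = 4/5 ≈ 0.80000
W*G = (4/5)*4 = 16/5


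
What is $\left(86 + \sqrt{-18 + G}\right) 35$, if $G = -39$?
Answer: $3010 + 35 i \sqrt{57} \approx 3010.0 + 264.24 i$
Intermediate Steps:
$\left(86 + \sqrt{-18 + G}\right) 35 = \left(86 + \sqrt{-18 - 39}\right) 35 = \left(86 + \sqrt{-57}\right) 35 = \left(86 + i \sqrt{57}\right) 35 = 3010 + 35 i \sqrt{57}$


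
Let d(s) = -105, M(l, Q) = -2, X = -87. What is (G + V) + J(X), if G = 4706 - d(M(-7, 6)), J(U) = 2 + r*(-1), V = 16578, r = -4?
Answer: 21395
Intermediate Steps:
J(U) = 6 (J(U) = 2 - 4*(-1) = 2 + 4 = 6)
G = 4811 (G = 4706 - 1*(-105) = 4706 + 105 = 4811)
(G + V) + J(X) = (4811 + 16578) + 6 = 21389 + 6 = 21395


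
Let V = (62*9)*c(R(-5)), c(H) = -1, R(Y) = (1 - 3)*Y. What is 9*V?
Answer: -5022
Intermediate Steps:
R(Y) = -2*Y
V = -558 (V = (62*9)*(-1) = 558*(-1) = -558)
9*V = 9*(-558) = -5022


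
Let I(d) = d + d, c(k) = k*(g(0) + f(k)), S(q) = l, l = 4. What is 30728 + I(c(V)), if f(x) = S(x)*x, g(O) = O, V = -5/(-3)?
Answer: 276752/9 ≈ 30750.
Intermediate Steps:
V = 5/3 (V = -5*(-1/3) = 5/3 ≈ 1.6667)
S(q) = 4
f(x) = 4*x
c(k) = 4*k**2 (c(k) = k*(0 + 4*k) = k*(4*k) = 4*k**2)
I(d) = 2*d
30728 + I(c(V)) = 30728 + 2*(4*(5/3)**2) = 30728 + 2*(4*(25/9)) = 30728 + 2*(100/9) = 30728 + 200/9 = 276752/9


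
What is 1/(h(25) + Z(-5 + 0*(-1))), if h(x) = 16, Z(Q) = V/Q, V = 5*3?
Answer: 1/13 ≈ 0.076923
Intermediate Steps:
V = 15
Z(Q) = 15/Q
1/(h(25) + Z(-5 + 0*(-1))) = 1/(16 + 15/(-5 + 0*(-1))) = 1/(16 + 15/(-5 + 0)) = 1/(16 + 15/(-5)) = 1/(16 + 15*(-⅕)) = 1/(16 - 3) = 1/13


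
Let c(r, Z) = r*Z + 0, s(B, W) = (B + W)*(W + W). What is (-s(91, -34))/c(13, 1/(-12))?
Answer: -46512/13 ≈ -3577.8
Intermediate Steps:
s(B, W) = 2*W*(B + W) (s(B, W) = (B + W)*(2*W) = 2*W*(B + W))
c(r, Z) = Z*r (c(r, Z) = Z*r + 0 = Z*r)
(-s(91, -34))/c(13, 1/(-12)) = (-2*(-34)*(91 - 34))/((13/(-12))) = (-2*(-34)*57)/((-1/12*13)) = (-1*(-3876))/(-13/12) = 3876*(-12/13) = -46512/13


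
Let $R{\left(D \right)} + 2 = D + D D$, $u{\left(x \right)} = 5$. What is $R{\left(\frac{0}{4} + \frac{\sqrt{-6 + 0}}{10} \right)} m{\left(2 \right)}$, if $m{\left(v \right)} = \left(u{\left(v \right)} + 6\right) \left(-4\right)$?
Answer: $\frac{2266}{25} - \frac{22 i \sqrt{6}}{5} \approx 90.64 - 10.778 i$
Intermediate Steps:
$m{\left(v \right)} = -44$ ($m{\left(v \right)} = \left(5 + 6\right) \left(-4\right) = 11 \left(-4\right) = -44$)
$R{\left(D \right)} = -2 + D + D^{2}$ ($R{\left(D \right)} = -2 + \left(D + D D\right) = -2 + \left(D + D^{2}\right) = -2 + D + D^{2}$)
$R{\left(\frac{0}{4} + \frac{\sqrt{-6 + 0}}{10} \right)} m{\left(2 \right)} = \left(-2 + \left(\frac{0}{4} + \frac{\sqrt{-6 + 0}}{10}\right) + \left(\frac{0}{4} + \frac{\sqrt{-6 + 0}}{10}\right)^{2}\right) \left(-44\right) = \left(-2 + \left(0 \cdot \frac{1}{4} + \sqrt{-6} \cdot \frac{1}{10}\right) + \left(0 \cdot \frac{1}{4} + \sqrt{-6} \cdot \frac{1}{10}\right)^{2}\right) \left(-44\right) = \left(-2 + \left(0 + i \sqrt{6} \cdot \frac{1}{10}\right) + \left(0 + i \sqrt{6} \cdot \frac{1}{10}\right)^{2}\right) \left(-44\right) = \left(-2 + \left(0 + \frac{i \sqrt{6}}{10}\right) + \left(0 + \frac{i \sqrt{6}}{10}\right)^{2}\right) \left(-44\right) = \left(-2 + \frac{i \sqrt{6}}{10} + \left(\frac{i \sqrt{6}}{10}\right)^{2}\right) \left(-44\right) = \left(-2 + \frac{i \sqrt{6}}{10} - \frac{3}{50}\right) \left(-44\right) = \left(- \frac{103}{50} + \frac{i \sqrt{6}}{10}\right) \left(-44\right) = \frac{2266}{25} - \frac{22 i \sqrt{6}}{5}$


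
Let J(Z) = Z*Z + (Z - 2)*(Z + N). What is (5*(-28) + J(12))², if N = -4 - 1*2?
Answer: 4096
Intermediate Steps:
N = -6 (N = -4 - 2 = -6)
J(Z) = Z² + (-6 + Z)*(-2 + Z) (J(Z) = Z*Z + (Z - 2)*(Z - 6) = Z² + (-2 + Z)*(-6 + Z) = Z² + (-6 + Z)*(-2 + Z))
(5*(-28) + J(12))² = (5*(-28) + (12 - 8*12 + 2*12²))² = (-140 + (12 - 96 + 2*144))² = (-140 + (12 - 96 + 288))² = (-140 + 204)² = 64² = 4096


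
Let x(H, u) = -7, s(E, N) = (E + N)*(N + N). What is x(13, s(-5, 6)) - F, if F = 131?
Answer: -138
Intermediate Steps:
s(E, N) = 2*N*(E + N) (s(E, N) = (E + N)*(2*N) = 2*N*(E + N))
x(13, s(-5, 6)) - F = -7 - 1*131 = -7 - 131 = -138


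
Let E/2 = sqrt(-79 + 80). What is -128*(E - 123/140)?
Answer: -5024/35 ≈ -143.54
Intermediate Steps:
E = 2 (E = 2*sqrt(-79 + 80) = 2*sqrt(1) = 2*1 = 2)
-128*(E - 123/140) = -128*(2 - 123/140) = -128*157/140 = -5024/35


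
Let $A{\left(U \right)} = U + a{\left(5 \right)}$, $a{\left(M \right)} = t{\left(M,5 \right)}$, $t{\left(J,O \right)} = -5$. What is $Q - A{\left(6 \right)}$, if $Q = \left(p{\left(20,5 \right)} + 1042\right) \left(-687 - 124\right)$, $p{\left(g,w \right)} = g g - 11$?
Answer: $-1160542$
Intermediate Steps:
$a{\left(M \right)} = -5$
$A{\left(U \right)} = -5 + U$ ($A{\left(U \right)} = U - 5 = -5 + U$)
$p{\left(g,w \right)} = -11 + g^{2}$ ($p{\left(g,w \right)} = g^{2} - 11 = -11 + g^{2}$)
$Q = -1160541$ ($Q = \left(\left(-11 + 20^{2}\right) + 1042\right) \left(-687 - 124\right) = \left(\left(-11 + 400\right) + 1042\right) \left(-811\right) = \left(389 + 1042\right) \left(-811\right) = 1431 \left(-811\right) = -1160541$)
$Q - A{\left(6 \right)} = -1160541 - \left(-5 + 6\right) = -1160541 - 1 = -1160542$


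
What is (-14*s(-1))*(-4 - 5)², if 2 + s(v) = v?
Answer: 3402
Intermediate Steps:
s(v) = -2 + v
(-14*s(-1))*(-4 - 5)² = (-14*(-2 - 1))*(-4 - 5)² = -14*(-3)*(-9)² = 42*81 = 3402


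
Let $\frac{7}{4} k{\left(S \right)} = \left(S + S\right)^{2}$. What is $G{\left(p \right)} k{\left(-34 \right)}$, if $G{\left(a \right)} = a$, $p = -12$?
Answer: $- \frac{221952}{7} \approx -31707.0$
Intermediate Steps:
$k{\left(S \right)} = \frac{16 S^{2}}{7}$ ($k{\left(S \right)} = \frac{4 \left(S + S\right)^{2}}{7} = \frac{4 \left(2 S\right)^{2}}{7} = \frac{4 \cdot 4 S^{2}}{7} = \frac{16 S^{2}}{7}$)
$G{\left(p \right)} k{\left(-34 \right)} = - 12 \frac{16 \left(-34\right)^{2}}{7} = - 12 \cdot \frac{16}{7} \cdot 1156 = \left(-12\right) \frac{18496}{7} = - \frac{221952}{7}$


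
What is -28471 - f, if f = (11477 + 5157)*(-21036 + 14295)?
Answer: 112101323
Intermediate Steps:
f = -112129794 (f = 16634*(-6741) = -112129794)
-28471 - f = -28471 - 1*(-112129794) = -28471 + 112129794 = 112101323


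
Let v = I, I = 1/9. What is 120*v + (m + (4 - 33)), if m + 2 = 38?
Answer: 61/3 ≈ 20.333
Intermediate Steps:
m = 36 (m = -2 + 38 = 36)
I = ⅑ ≈ 0.11111
v = ⅑ ≈ 0.11111
120*v + (m + (4 - 33)) = 120*(⅑) + (36 + (4 - 33)) = 40/3 + (36 - 29) = 40/3 + 7 = 61/3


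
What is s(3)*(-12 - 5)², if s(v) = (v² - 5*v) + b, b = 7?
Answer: 289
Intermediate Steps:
s(v) = 7 + v² - 5*v (s(v) = (v² - 5*v) + 7 = 7 + v² - 5*v)
s(3)*(-12 - 5)² = (7 + 3² - 5*3)*(-12 - 5)² = (7 + 9 - 15)*(-17)² = 1*289 = 289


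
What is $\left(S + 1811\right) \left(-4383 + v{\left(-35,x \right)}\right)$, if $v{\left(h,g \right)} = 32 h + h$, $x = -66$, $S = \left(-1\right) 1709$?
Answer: $-564876$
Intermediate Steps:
$S = -1709$
$v{\left(h,g \right)} = 33 h$
$\left(S + 1811\right) \left(-4383 + v{\left(-35,x \right)}\right) = \left(-1709 + 1811\right) \left(-4383 + 33 \left(-35\right)\right) = 102 \left(-4383 - 1155\right) = 102 \left(-5538\right) = -564876$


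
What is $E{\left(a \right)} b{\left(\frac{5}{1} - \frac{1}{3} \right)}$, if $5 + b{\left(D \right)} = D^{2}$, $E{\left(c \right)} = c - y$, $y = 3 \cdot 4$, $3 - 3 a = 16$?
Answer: $- \frac{7399}{27} \approx -274.04$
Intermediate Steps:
$a = - \frac{13}{3}$ ($a = 1 - \frac{16}{3} = - \frac{13}{3} \approx -4.3333$)
$y = 12$
$E{\left(c \right)} = -12 + c$ ($E{\left(c \right)} = c - 12 = -12 + c$)
$b{\left(D \right)} = -5 + D^{2}$
$E{\left(a \right)} b{\left(\frac{5}{1} - \frac{1}{3} \right)} = \left(-12 - \frac{13}{3}\right) \left(-5 + \left(\frac{5}{1} - \frac{1}{3}\right)^{2}\right) = - \frac{49 \left(-5 + \left(5 \cdot 1 - \frac{1}{3}\right)^{2}\right)}{3} = - \frac{49 \left(-5 + \left(5 - \frac{1}{3}\right)^{2}\right)}{3} = - \frac{49 \left(-5 + \left(\frac{14}{3}\right)^{2}\right)}{3} = - \frac{49 \left(-5 + \frac{196}{9}\right)}{3} = \left(- \frac{49}{3}\right) \frac{151}{9} = - \frac{7399}{27}$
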